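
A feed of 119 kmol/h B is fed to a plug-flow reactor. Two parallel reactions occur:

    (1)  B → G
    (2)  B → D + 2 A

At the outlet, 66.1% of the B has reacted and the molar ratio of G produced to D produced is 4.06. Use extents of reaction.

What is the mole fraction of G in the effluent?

0.421

Conversion of B: B consumed = 0.661 × 119 = 78.66 kmol/h = 1ξ₁ + 1ξ₂.
Selectivity: 1ξ₁ / (1ξ₂) = 4.06 → ξ₁ = 4.06 ξ₂.
Substitute: (1·4.06 + 1) ξ₂ = 78.66 → ξ₂ = 15.55 kmol/h, ξ₁ = 63.11 kmol/h.
Outlet amounts (n = n₀ + Σ ν·ξ):
  B: 119 − 1(63.11) − 1(15.55) = 40.34
  G: 0 + 1(63.11) = 63.11
  D: 0 + 1(15.55) = 15.55
  A: 0 + 2(15.55) = 31.09
Total out = 150.1 kmol/h; y_G = 63.11 / 150.1 = 0.4205.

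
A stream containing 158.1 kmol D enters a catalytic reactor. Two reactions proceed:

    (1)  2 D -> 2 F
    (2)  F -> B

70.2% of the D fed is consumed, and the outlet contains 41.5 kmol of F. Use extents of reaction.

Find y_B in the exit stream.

0.44

Conversion of D: D consumed = 2ξ₁ = 0.702 × 158.1 → ξ₁ = 55.49 kmol.
F balance: n_F = 0 + 2ξ₁ − 1ξ₂ = 41.5 → ξ₂ = (2·55.49 − 41.5)/1 = 69.49 kmol.
Outlet amounts (n = n₀ + Σ ν·ξ):
  D: 158.1 − 2(55.49) = 47.11
  F: 0 + 2(55.49) − 1(69.49) = 41.5
  B: 0 + 1(69.49) = 69.49
Total out = 158.1 kmol; y_B = 69.49 / 158.1 = 0.4395.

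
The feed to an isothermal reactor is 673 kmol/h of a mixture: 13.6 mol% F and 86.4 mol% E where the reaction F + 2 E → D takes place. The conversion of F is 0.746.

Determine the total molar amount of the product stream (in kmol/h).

F reacted = 0.746 × 91.53 = 68.28 kmol/h; ν_F = −1, so ξ = 68.28/1 = 68.28 kmol/h.
Outlet amounts (n = n₀ + ν ξ):
  F: 91.53 − 1(68.28) = 23.25
  E: 581.5 − 2(68.28) = 444.9
  D: 0 + 1(68.28) = 68.28
Total out = 23.25 + 444.9 + 68.28 = 536.4 kmol/h.

536 kmol/h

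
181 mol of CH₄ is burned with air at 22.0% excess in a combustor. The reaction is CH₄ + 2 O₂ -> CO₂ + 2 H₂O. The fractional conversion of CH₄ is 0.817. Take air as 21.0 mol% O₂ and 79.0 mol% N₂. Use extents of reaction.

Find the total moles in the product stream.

2280 mol

Stoichiometric O₂ = 2 × 181 = 362 mol; O₂ fed = 362 × 1.220 = 441.6 mol.
N₂ fed = 441.6 × 79/21 = 1661 mol.
Fuel reacted = 0.817 × 181 → ξ = 147.9 mol.
Outlet (n = n₀ + ν ξ):
  CH₄: 181 − 1(147.9) = 33.12
  O₂: 441.6 − 2(147.9) = 145.9
  N₂: 1661 (inert)
  CO₂: 0 + 1(147.9) = 147.9
  H₂O: 0 + 2(147.9) = 295.8
Total out = 33.12 + 145.9 + 1661 + 147.9 + 295.8 = 2284 mol.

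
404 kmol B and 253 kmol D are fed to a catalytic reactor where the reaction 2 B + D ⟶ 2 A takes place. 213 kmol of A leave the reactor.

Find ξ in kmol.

For A: n = n₀ + 2ξ → 213 = 0 + 2ξ, giving ξ = 106.5 kmol.
Outlet amounts (n = n₀ + ν ξ):
  B: 404 − 2(106.5) = 191
  D: 253 − 1(106.5) = 146.5
  A: 0 + 2(106.5) = 213

ξ = 106 kmol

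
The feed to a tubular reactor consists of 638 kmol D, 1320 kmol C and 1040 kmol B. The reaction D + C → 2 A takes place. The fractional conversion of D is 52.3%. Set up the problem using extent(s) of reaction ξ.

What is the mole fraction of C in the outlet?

0.329

D reacted = 0.523 × 638 = 333.7 kmol; ν_D = −1, so ξ = 333.7/1 = 333.7 kmol.
Outlet amounts (n = n₀ + ν ξ):
  D: 638 − 1(333.7) = 304.3
  C: 1320 − 1(333.7) = 986.3
  A: 0 + 2(333.7) = 667.3
  B: 1040 (inert)
Total out = 2998 kmol; y_C = 986.3 / 2998 = 0.329.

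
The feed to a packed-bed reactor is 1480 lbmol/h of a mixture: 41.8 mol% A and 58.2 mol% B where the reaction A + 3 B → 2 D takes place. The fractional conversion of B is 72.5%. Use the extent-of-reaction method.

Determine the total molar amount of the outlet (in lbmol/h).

1060 lbmol/h

B reacted = 0.725 × 861.4 = 624.5 lbmol/h; ν_B = −3, so ξ = 624.5/3 = 208.2 lbmol/h.
Outlet amounts (n = n₀ + ν ξ):
  A: 618.6 − 1(208.2) = 410.5
  B: 861.4 − 3(208.2) = 236.9
  D: 0 + 2(208.2) = 416.3
Total out = 410.5 + 236.9 + 416.3 = 1064 lbmol/h.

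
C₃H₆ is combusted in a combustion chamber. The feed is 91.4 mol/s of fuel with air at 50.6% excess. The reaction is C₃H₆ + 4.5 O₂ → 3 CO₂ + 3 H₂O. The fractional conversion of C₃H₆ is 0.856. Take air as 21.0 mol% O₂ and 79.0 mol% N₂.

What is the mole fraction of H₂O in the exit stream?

Stoichiometric O₂ = 4.5 × 91.4 = 411.3 mol/s; O₂ fed = 411.3 × 1.506 = 619.4 mol/s.
N₂ fed = 619.4 × 79/21 = 2330 mol/s.
Fuel reacted = 0.856 × 91.4 → ξ = 78.24 mol/s.
Outlet (n = n₀ + ν ξ):
  C₃H₆: 91.4 − 1(78.24) = 13.16
  O₂: 619.4 − 4.5(78.24) = 267.3
  N₂: 2330 (inert)
  CO₂: 0 + 3(78.24) = 234.7
  H₂O: 0 + 3(78.24) = 234.7
Total out = 3080 mol/s; y_H₂O = 234.7 / 3080 = 0.0762.

0.0762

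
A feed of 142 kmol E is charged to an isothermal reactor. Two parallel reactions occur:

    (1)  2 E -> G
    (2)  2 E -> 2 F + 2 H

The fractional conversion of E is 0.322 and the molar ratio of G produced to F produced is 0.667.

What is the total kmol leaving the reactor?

149 kmol

Conversion of E: E consumed = 0.322 × 142 = 45.72 kmol = 2ξ₁ + 2ξ₂.
Selectivity: 1ξ₁ / (2ξ₂) = 0.667 → ξ₁ = 1.334 ξ₂.
Substitute: (2·1.334 + 2) ξ₂ = 45.72 → ξ₂ = 9.795 kmol, ξ₁ = 13.07 kmol.
Outlet amounts (n = n₀ + Σ ν·ξ):
  E: 142 − 2(13.07) − 2(9.795) = 96.28
  G: 0 + 1(13.07) = 13.07
  F: 0 + 2(9.795) = 19.59
  H: 0 + 2(9.795) = 19.59
Total out = 96.28 + 13.07 + 19.59 + 19.59 = 148.5 kmol.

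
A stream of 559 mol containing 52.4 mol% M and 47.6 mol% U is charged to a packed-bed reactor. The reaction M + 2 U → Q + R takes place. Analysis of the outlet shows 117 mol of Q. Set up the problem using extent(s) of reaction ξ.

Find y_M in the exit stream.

For Q: n = n₀ + 1ξ → 117 = 0 + 1ξ, giving ξ = 117 mol.
Outlet amounts (n = n₀ + ν ξ):
  M: 292.9 − 1(117) = 175.9
  U: 266.1 − 2(117) = 32.08
  Q: 0 + 1(117) = 117
  R: 0 + 1(117) = 117
Total out = 442 mol; y_M = 175.9 / 442 = 0.398.

0.398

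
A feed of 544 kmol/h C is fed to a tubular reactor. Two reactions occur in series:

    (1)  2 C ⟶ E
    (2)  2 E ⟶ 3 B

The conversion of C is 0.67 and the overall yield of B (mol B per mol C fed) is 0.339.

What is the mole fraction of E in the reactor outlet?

Conversion of C: C consumed = 2ξ₁ = 0.67 × 544 → ξ₁ = 182.2 kmol/h.
Yield of B: 3ξ₂ / 544 = 0.339 → ξ₂ = 61.47 kmol/h.
Outlet amounts (n = n₀ + Σ ν·ξ):
  C: 544 − 2(182.2) = 179.5
  E: 0 + 1(182.2) − 2(61.47) = 59.3
  B: 0 + 3(61.47) = 184.4
Total out = 423.2 kmol/h; y_E = 59.3 / 423.2 = 0.1401.

0.14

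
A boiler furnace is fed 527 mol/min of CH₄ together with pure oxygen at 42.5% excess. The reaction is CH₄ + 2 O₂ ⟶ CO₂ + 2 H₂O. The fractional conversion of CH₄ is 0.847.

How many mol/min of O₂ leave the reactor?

609 mol/min

Stoichiometric O₂ = 2 × 527 = 1054 mol/min; O₂ fed = 1054 × 1.425 = 1502 mol/min.
Fuel reacted = 0.847 × 527 → ξ = 446.4 mol/min.
Outlet (n = n₀ + ν ξ):
  CH₄: 527 − 1(446.4) = 80.63
  O₂: 1502 − 2(446.4) = 609.2
  CO₂: 0 + 1(446.4) = 446.4
  H₂O: 0 + 2(446.4) = 892.7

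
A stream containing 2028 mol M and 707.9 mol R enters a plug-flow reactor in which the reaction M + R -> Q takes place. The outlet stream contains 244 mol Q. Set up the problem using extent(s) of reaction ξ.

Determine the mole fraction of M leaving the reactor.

0.716

For Q: n = n₀ + 1ξ → 244 = 0 + 1ξ, giving ξ = 244 mol.
Outlet amounts (n = n₀ + ν ξ):
  M: 2028 − 1(244) = 1784
  R: 707.9 − 1(244) = 463.9
  Q: 0 + 1(244) = 244
Total out = 2492 mol; y_M = 1784 / 2492 = 0.7159.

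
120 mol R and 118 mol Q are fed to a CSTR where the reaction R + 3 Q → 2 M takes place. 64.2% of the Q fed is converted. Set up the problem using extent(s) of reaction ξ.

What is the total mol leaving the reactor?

Q reacted = 0.642 × 118 = 75.76 mol; ν_Q = −3, so ξ = 75.76/3 = 25.25 mol.
Outlet amounts (n = n₀ + ν ξ):
  R: 120 − 1(25.25) = 94.75
  Q: 118 − 3(25.25) = 42.24
  M: 0 + 2(25.25) = 50.5
Total out = 94.75 + 42.24 + 50.5 = 187.5 mol.

187 mol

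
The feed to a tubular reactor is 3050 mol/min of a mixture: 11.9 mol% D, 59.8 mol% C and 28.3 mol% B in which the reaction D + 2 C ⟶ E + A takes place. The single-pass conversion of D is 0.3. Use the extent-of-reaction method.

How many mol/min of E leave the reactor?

109 mol/min

D reacted = 0.3 × 362.9 = 108.9 mol/min; ν_D = −1, so ξ = 108.9/1 = 108.9 mol/min.
Outlet amounts (n = n₀ + ν ξ):
  D: 362.9 − 1(108.9) = 254.1
  C: 1824 − 2(108.9) = 1606
  E: 0 + 1(108.9) = 108.9
  A: 0 + 1(108.9) = 108.9
  B: 863.1 (inert)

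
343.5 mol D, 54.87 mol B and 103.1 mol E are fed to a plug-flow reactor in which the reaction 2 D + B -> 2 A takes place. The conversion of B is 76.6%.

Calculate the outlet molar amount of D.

B reacted = 0.766 × 54.87 = 42.03 mol; ν_B = −1, so ξ = 42.03/1 = 42.03 mol.
Outlet amounts (n = n₀ + ν ξ):
  D: 343.5 − 2(42.03) = 259.4
  B: 54.87 − 1(42.03) = 12.84
  A: 0 + 2(42.03) = 84.06
  E: 103.1 (inert)

259 mol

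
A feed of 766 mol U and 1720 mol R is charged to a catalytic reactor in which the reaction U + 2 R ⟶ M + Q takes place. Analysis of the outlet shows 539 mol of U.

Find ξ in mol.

For U: n = n₀ − 1ξ → 539 = 766 − 1ξ, giving ξ = 227 mol.
Outlet amounts (n = n₀ + ν ξ):
  U: 766 − 1(227) = 539
  R: 1720 − 2(227) = 1266
  M: 0 + 1(227) = 227
  Q: 0 + 1(227) = 227

ξ = 227 mol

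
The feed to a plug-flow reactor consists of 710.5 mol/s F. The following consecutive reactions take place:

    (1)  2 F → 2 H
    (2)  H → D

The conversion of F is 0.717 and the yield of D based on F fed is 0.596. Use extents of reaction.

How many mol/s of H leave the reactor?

Conversion of F: F consumed = 2ξ₁ = 0.717 × 710.5 → ξ₁ = 254.7 mol/s.
Yield of D: 1ξ₂ / 710.5 = 0.596 → ξ₂ = 423.5 mol/s.
Outlet amounts (n = n₀ + Σ ν·ξ):
  F: 710.5 − 2(254.7) = 201.1
  H: 0 + 2(254.7) − 1(423.5) = 85.97
  D: 0 + 1(423.5) = 423.5

86 mol/s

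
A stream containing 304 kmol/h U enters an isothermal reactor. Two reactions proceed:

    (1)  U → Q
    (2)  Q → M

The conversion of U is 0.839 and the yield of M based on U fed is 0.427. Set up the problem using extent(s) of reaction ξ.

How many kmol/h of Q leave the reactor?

Conversion of U: U consumed = 1ξ₁ = 0.839 × 304 → ξ₁ = 255.1 kmol/h.
Yield of M: 1ξ₂ / 304 = 0.427 → ξ₂ = 129.8 kmol/h.
Outlet amounts (n = n₀ + Σ ν·ξ):
  U: 304 − 1(255.1) = 48.94
  Q: 0 + 1(255.1) − 1(129.8) = 125.2
  M: 0 + 1(129.8) = 129.8

125 kmol/h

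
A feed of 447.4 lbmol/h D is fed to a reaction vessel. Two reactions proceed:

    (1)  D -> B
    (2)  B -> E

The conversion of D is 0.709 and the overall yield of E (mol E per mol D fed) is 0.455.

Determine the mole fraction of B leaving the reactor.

Conversion of D: D consumed = 1ξ₁ = 0.709 × 447.4 → ξ₁ = 317.2 lbmol/h.
Yield of E: 1ξ₂ / 447.4 = 0.455 → ξ₂ = 203.6 lbmol/h.
Outlet amounts (n = n₀ + Σ ν·ξ):
  D: 447.4 − 1(317.2) = 130.2
  B: 0 + 1(317.2) − 1(203.6) = 113.6
  E: 0 + 1(203.6) = 203.6
Total out = 447.4 lbmol/h; y_B = 113.6 / 447.4 = 0.254.

0.254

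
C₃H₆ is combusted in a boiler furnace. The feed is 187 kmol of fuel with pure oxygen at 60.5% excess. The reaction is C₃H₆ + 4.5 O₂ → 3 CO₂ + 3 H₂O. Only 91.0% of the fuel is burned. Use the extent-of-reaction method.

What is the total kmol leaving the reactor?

1620 kmol

Stoichiometric O₂ = 4.5 × 187 = 841.5 kmol; O₂ fed = 841.5 × 1.605 = 1351 kmol.
Fuel reacted = 0.91 × 187 → ξ = 170.2 kmol.
Outlet (n = n₀ + ν ξ):
  C₃H₆: 187 − 1(170.2) = 16.83
  O₂: 1351 − 4.5(170.2) = 584.8
  CO₂: 0 + 3(170.2) = 510.5
  H₂O: 0 + 3(170.2) = 510.5
Total out = 16.83 + 584.8 + 510.5 + 510.5 = 1623 kmol.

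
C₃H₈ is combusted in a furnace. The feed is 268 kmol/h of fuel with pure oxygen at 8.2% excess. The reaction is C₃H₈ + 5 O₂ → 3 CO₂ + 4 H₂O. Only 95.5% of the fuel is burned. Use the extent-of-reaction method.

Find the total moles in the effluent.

Stoichiometric O₂ = 5 × 268 = 1340 kmol/h; O₂ fed = 1340 × 1.082 = 1450 kmol/h.
Fuel reacted = 0.955 × 268 → ξ = 255.9 kmol/h.
Outlet (n = n₀ + ν ξ):
  C₃H₈: 268 − 1(255.9) = 12.06
  O₂: 1450 − 5(255.9) = 170.2
  CO₂: 0 + 3(255.9) = 767.8
  H₂O: 0 + 4(255.9) = 1024
Total out = 12.06 + 170.2 + 767.8 + 1024 = 1974 kmol/h.

1970 kmol/h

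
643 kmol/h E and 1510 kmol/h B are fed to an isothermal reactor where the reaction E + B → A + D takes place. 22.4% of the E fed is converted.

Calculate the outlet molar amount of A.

144 kmol/h

E reacted = 0.224 × 643 = 144 kmol/h; ν_E = −1, so ξ = 144/1 = 144 kmol/h.
Outlet amounts (n = n₀ + ν ξ):
  E: 643 − 1(144) = 499
  B: 1510 − 1(144) = 1366
  A: 0 + 1(144) = 144
  D: 0 + 1(144) = 144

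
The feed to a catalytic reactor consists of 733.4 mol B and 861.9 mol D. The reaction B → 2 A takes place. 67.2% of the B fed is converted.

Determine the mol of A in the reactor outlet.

B reacted = 0.672 × 733.4 = 492.8 mol; ν_B = −1, so ξ = 492.8/1 = 492.8 mol.
Outlet amounts (n = n₀ + ν ξ):
  B: 733.4 − 1(492.8) = 240.6
  A: 0 + 2(492.8) = 985.7
  D: 861.9 (inert)

986 mol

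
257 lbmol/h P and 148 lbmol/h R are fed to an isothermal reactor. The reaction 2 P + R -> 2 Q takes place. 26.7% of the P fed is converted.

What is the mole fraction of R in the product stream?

0.307

P reacted = 0.267 × 257 = 68.62 lbmol/h; ν_P = −2, so ξ = 68.62/2 = 34.31 lbmol/h.
Outlet amounts (n = n₀ + ν ξ):
  P: 257 − 2(34.31) = 188.4
  R: 148 − 1(34.31) = 113.7
  Q: 0 + 2(34.31) = 68.62
Total out = 370.7 lbmol/h; y_R = 113.7 / 370.7 = 0.3067.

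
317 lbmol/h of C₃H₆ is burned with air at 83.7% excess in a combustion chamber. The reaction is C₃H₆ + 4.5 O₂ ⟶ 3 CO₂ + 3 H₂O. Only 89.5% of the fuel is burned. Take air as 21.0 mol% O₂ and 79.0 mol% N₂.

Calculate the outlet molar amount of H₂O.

Stoichiometric O₂ = 4.5 × 317 = 1426 lbmol/h; O₂ fed = 1426 × 1.837 = 2620 lbmol/h.
N₂ fed = 2620 × 79/21 = 9858 lbmol/h.
Fuel reacted = 0.895 × 317 → ξ = 283.7 lbmol/h.
Outlet (n = n₀ + ν ξ):
  C₃H₆: 317 − 1(283.7) = 33.28
  O₂: 2620 − 4.5(283.7) = 1344
  N₂: 9858 (inert)
  CO₂: 0 + 3(283.7) = 851.1
  H₂O: 0 + 3(283.7) = 851.1

851 lbmol/h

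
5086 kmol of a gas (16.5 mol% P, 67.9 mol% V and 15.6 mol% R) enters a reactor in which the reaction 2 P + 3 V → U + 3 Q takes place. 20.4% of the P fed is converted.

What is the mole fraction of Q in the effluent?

P reacted = 0.204 × 839.2 = 171.2 kmol; ν_P = −2, so ξ = 171.2/2 = 85.6 kmol.
Outlet amounts (n = n₀ + ν ξ):
  P: 839.2 − 2(85.6) = 668
  V: 3453 − 3(85.6) = 3197
  U: 0 + 1(85.6) = 85.6
  Q: 0 + 3(85.6) = 256.8
  R: 793.4 (inert)
Total out = 5000 kmol; y_Q = 256.8 / 5000 = 0.05135.

0.0514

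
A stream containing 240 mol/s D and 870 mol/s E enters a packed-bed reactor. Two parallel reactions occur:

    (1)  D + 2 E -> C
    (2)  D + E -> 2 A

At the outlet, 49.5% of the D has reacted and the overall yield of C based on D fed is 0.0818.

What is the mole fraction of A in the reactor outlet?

Yield of C: 1ξ₁ / 240 = 0.0818 → ξ₁ = 19.63 mol/s.
Conversion of D: 1ξ₁ + 1ξ₂ = 0.495 × 240 = 118.8 → ξ₂ = 99.17 mol/s.
Outlet amounts (n = n₀ + Σ ν·ξ):
  D: 240 − 1(19.63) − 1(99.17) = 121.2
  E: 870 − 2(19.63) − 1(99.17) = 731.6
  C: 0 + 1(19.63) = 19.63
  A: 0 + 2(99.17) = 198.3
Total out = 1071 mol/s; y_A = 198.3 / 1071 = 0.1852.

0.185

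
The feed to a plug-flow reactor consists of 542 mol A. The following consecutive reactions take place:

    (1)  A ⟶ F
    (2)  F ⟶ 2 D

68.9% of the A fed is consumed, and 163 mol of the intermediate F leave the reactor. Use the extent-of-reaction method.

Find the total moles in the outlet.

Conversion of A: A consumed = 1ξ₁ = 0.689 × 542 → ξ₁ = 373.4 mol.
F balance: n_F = 0 + 1ξ₁ − 1ξ₂ = 163 → ξ₂ = (1·373.4 − 163)/1 = 210.4 mol.
Outlet amounts (n = n₀ + Σ ν·ξ):
  A: 542 − 1(373.4) = 168.6
  F: 0 + 1(373.4) − 1(210.4) = 163
  D: 0 + 2(210.4) = 420.9
Total out = 168.6 + 163 + 420.9 = 752.4 mol.

752 mol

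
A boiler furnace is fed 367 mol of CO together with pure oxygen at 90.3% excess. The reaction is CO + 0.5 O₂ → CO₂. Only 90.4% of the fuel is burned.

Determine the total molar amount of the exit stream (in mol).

Stoichiometric O₂ = 0.5 × 367 = 183.5 mol; O₂ fed = 183.5 × 1.903 = 349.2 mol.
Fuel reacted = 0.904 × 367 → ξ = 331.8 mol.
Outlet (n = n₀ + ν ξ):
  CO: 367 − 1(331.8) = 35.23
  O₂: 349.2 − 0.5(331.8) = 183.3
  CO₂: 0 + 1(331.8) = 331.8
Total out = 35.23 + 183.3 + 331.8 = 550.3 mol.

550 mol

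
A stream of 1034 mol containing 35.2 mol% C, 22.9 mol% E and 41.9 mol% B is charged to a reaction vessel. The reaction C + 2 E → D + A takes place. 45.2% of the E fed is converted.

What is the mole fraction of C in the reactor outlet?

E reacted = 0.452 × 236.8 = 107 mol; ν_E = −2, so ξ = 107/2 = 53.51 mol.
Outlet amounts (n = n₀ + ν ξ):
  C: 364 − 1(53.51) = 310.5
  E: 236.8 − 2(53.51) = 129.8
  D: 0 + 1(53.51) = 53.51
  A: 0 + 1(53.51) = 53.51
  B: 433.2 (inert)
Total out = 980.5 mol; y_C = 310.5 / 980.5 = 0.3166.

0.317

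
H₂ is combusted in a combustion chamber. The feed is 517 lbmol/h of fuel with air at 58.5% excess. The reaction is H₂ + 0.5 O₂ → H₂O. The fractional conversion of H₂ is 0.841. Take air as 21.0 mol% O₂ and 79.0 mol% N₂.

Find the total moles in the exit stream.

Stoichiometric O₂ = 0.5 × 517 = 258.5 lbmol/h; O₂ fed = 258.5 × 1.585 = 409.7 lbmol/h.
N₂ fed = 409.7 × 79/21 = 1541 lbmol/h.
Fuel reacted = 0.841 × 517 → ξ = 434.8 lbmol/h.
Outlet (n = n₀ + ν ξ):
  H₂: 517 − 1(434.8) = 82.2
  O₂: 409.7 − 0.5(434.8) = 192.3
  N₂: 1541 (inert)
  H₂O: 0 + 1(434.8) = 434.8
Total out = 82.2 + 192.3 + 1541 + 434.8 = 2251 lbmol/h.

2250 lbmol/h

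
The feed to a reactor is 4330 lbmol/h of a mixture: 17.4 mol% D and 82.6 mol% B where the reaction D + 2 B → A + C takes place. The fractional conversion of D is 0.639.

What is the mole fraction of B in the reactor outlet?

D reacted = 0.639 × 753.4 = 481.4 lbmol/h; ν_D = −1, so ξ = 481.4/1 = 481.4 lbmol/h.
Outlet amounts (n = n₀ + ν ξ):
  D: 753.4 − 1(481.4) = 272
  B: 3577 − 2(481.4) = 2614
  A: 0 + 1(481.4) = 481.4
  C: 0 + 1(481.4) = 481.4
Total out = 3849 lbmol/h; y_B = 2614 / 3849 = 0.6791.

0.679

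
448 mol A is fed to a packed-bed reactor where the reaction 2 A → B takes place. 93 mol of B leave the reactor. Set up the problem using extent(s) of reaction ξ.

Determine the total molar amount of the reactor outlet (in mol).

355 mol

For B: n = n₀ + 1ξ → 93 = 0 + 1ξ, giving ξ = 93 mol.
Outlet amounts (n = n₀ + ν ξ):
  A: 448 − 2(93) = 262
  B: 0 + 1(93) = 93
Total out = 262 + 93 = 355 mol.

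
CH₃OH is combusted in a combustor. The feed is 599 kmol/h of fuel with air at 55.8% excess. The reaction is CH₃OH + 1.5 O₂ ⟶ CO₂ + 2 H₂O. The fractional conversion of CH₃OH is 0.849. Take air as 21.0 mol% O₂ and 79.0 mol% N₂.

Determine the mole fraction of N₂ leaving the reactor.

Stoichiometric O₂ = 1.5 × 599 = 898.5 kmol/h; O₂ fed = 898.5 × 1.558 = 1400 kmol/h.
N₂ fed = 1400 × 79/21 = 5266 kmol/h.
Fuel reacted = 0.849 × 599 → ξ = 508.6 kmol/h.
Outlet (n = n₀ + ν ξ):
  CH₃OH: 599 − 1(508.6) = 90.45
  O₂: 1400 − 1.5(508.6) = 637
  N₂: 5266 (inert)
  CO₂: 0 + 1(508.6) = 508.6
  H₂O: 0 + 2(508.6) = 1017
Total out = 7519 kmol/h; y_N₂ = 5266 / 7519 = 0.7004.

0.7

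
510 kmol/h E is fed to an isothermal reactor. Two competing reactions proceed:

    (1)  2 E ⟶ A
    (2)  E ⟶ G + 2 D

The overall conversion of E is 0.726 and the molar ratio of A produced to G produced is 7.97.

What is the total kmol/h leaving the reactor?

380 kmol/h

Conversion of E: E consumed = 0.726 × 510 = 370.3 kmol/h = 2ξ₁ + 1ξ₂.
Selectivity: 1ξ₁ / (1ξ₂) = 7.97 → ξ₁ = 7.97 ξ₂.
Substitute: (2·7.97 + 1) ξ₂ = 370.3 → ξ₂ = 21.86 kmol/h, ξ₁ = 174.2 kmol/h.
Outlet amounts (n = n₀ + Σ ν·ξ):
  E: 510 − 2(174.2) − 1(21.86) = 139.7
  A: 0 + 1(174.2) = 174.2
  G: 0 + 1(21.86) = 21.86
  D: 0 + 2(21.86) = 43.71
Total out = 139.7 + 174.2 + 21.86 + 43.71 = 379.5 kmol/h.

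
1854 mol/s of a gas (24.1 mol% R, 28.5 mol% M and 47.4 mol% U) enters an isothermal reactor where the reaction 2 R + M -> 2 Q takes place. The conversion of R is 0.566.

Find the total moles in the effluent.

R reacted = 0.566 × 446.8 = 252.9 mol/s; ν_R = −2, so ξ = 252.9/2 = 126.4 mol/s.
Outlet amounts (n = n₀ + ν ξ):
  R: 446.8 − 2(126.4) = 193.9
  M: 528.4 − 1(126.4) = 401.9
  Q: 0 + 2(126.4) = 252.9
  U: 878.8 (inert)
Total out = 193.9 + 401.9 + 252.9 + 878.8 = 1728 mol/s.

1730 mol/s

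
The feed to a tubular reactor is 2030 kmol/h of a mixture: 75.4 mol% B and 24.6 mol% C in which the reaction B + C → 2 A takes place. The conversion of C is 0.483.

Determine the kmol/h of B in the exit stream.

C reacted = 0.483 × 499.4 = 241.2 kmol/h; ν_C = −1, so ξ = 241.2/1 = 241.2 kmol/h.
Outlet amounts (n = n₀ + ν ξ):
  B: 1531 − 1(241.2) = 1289
  C: 499.4 − 1(241.2) = 258.2
  A: 0 + 2(241.2) = 482.4

1290 kmol/h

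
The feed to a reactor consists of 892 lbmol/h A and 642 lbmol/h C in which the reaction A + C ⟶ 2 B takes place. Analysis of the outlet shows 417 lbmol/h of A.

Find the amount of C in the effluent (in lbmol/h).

For A: n = n₀ − 1ξ → 417 = 892 − 1ξ, giving ξ = 475 lbmol/h.
Outlet amounts (n = n₀ + ν ξ):
  A: 892 − 1(475) = 417
  C: 642 − 1(475) = 167
  B: 0 + 2(475) = 950

167 lbmol/h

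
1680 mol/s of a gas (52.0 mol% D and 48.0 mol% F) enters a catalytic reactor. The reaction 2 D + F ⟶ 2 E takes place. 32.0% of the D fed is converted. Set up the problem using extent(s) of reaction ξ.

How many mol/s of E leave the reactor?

280 mol/s

D reacted = 0.32 × 873.6 = 279.6 mol/s; ν_D = −2, so ξ = 279.6/2 = 139.8 mol/s.
Outlet amounts (n = n₀ + ν ξ):
  D: 873.6 − 2(139.8) = 594
  F: 806.4 − 1(139.8) = 666.6
  E: 0 + 2(139.8) = 279.6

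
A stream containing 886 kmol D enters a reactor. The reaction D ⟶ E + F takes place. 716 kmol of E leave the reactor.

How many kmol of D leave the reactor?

For E: n = n₀ + 1ξ → 716 = 0 + 1ξ, giving ξ = 716 kmol.
Outlet amounts (n = n₀ + ν ξ):
  D: 886 − 1(716) = 170
  E: 0 + 1(716) = 716
  F: 0 + 1(716) = 716

170 kmol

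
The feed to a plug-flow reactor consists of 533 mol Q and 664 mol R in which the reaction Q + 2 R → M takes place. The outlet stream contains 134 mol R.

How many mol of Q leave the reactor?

For R: n = n₀ − 2ξ → 134 = 664 − 2ξ, giving ξ = 265 mol.
Outlet amounts (n = n₀ + ν ξ):
  Q: 533 − 1(265) = 268
  R: 664 − 2(265) = 134
  M: 0 + 1(265) = 265

268 mol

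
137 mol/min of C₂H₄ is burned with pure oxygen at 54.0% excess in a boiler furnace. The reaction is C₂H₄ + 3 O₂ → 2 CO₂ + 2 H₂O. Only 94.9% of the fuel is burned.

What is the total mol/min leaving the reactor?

770 mol/min

Stoichiometric O₂ = 3 × 137 = 411 mol/min; O₂ fed = 411 × 1.540 = 632.9 mol/min.
Fuel reacted = 0.949 × 137 → ξ = 130 mol/min.
Outlet (n = n₀ + ν ξ):
  C₂H₄: 137 − 1(130) = 6.987
  O₂: 632.9 − 3(130) = 242.9
  CO₂: 0 + 2(130) = 260
  H₂O: 0 + 2(130) = 260
Total out = 6.987 + 242.9 + 260 + 260 = 769.9 mol/min.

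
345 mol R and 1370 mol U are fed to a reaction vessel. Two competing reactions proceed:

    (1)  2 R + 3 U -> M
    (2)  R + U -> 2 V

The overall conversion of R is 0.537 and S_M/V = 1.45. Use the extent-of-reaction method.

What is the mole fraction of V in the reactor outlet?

Conversion of R: R consumed = 0.537 × 345 = 185.3 mol = 2ξ₁ + 1ξ₂.
Selectivity: 1ξ₁ / (2ξ₂) = 1.45 → ξ₁ = 2.9 ξ₂.
Substitute: (2·2.9 + 1) ξ₂ = 185.3 → ξ₂ = 27.24 mol, ξ₁ = 79.01 mol.
Outlet amounts (n = n₀ + Σ ν·ξ):
  R: 345 − 2(79.01) − 1(27.24) = 159.7
  U: 1370 − 3(79.01) − 1(27.24) = 1106
  M: 0 + 1(79.01) = 79.01
  V: 0 + 2(27.24) = 54.49
Total out = 1399 mol; y_V = 54.49 / 1399 = 0.03895.

0.039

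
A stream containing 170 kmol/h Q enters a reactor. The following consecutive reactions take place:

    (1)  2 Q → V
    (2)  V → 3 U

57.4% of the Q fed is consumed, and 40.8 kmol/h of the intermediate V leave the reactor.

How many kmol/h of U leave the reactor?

24 kmol/h

Conversion of Q: Q consumed = 2ξ₁ = 0.574 × 170 → ξ₁ = 48.79 kmol/h.
V balance: n_V = 0 + 1ξ₁ − 1ξ₂ = 40.8 → ξ₂ = (1·48.79 − 40.8)/1 = 7.99 kmol/h.
Outlet amounts (n = n₀ + Σ ν·ξ):
  Q: 170 − 2(48.79) = 72.42
  V: 0 + 1(48.79) − 1(7.99) = 40.8
  U: 0 + 3(7.99) = 23.97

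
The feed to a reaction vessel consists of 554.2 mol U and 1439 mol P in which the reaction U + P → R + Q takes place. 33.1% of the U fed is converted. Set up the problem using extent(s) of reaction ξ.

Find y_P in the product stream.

U reacted = 0.331 × 554.2 = 183.4 mol; ν_U = −1, so ξ = 183.4/1 = 183.4 mol.
Outlet amounts (n = n₀ + ν ξ):
  U: 554.2 − 1(183.4) = 370.8
  P: 1439 − 1(183.4) = 1256
  R: 0 + 1(183.4) = 183.4
  Q: 0 + 1(183.4) = 183.4
Total out = 1993 mol; y_P = 1256 / 1993 = 0.6299.

0.63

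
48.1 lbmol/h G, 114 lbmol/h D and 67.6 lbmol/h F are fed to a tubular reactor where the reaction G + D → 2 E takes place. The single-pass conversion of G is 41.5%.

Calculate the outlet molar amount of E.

39.9 lbmol/h

G reacted = 0.415 × 48.1 = 19.96 lbmol/h; ν_G = −1, so ξ = 19.96/1 = 19.96 lbmol/h.
Outlet amounts (n = n₀ + ν ξ):
  G: 48.1 − 1(19.96) = 28.14
  D: 114 − 1(19.96) = 94.04
  E: 0 + 2(19.96) = 39.92
  F: 67.6 (inert)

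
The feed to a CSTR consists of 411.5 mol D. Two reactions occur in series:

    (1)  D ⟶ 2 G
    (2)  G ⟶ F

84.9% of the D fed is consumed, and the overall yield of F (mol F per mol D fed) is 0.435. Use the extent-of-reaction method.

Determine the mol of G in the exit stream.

Conversion of D: D consumed = 1ξ₁ = 0.849 × 411.5 → ξ₁ = 349.4 mol.
Yield of F: 1ξ₂ / 411.5 = 0.435 → ξ₂ = 179 mol.
Outlet amounts (n = n₀ + Σ ν·ξ):
  D: 411.5 − 1(349.4) = 62.14
  G: 0 + 2(349.4) − 1(179) = 519.7
  F: 0 + 1(179) = 179

520 mol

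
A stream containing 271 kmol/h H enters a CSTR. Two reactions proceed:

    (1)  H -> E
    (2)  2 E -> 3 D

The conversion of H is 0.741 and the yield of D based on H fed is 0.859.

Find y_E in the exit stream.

Conversion of H: H consumed = 1ξ₁ = 0.741 × 271 → ξ₁ = 200.8 kmol/h.
Yield of D: 3ξ₂ / 271 = 0.859 → ξ₂ = 77.6 kmol/h.
Outlet amounts (n = n₀ + Σ ν·ξ):
  H: 271 − 1(200.8) = 70.19
  E: 0 + 1(200.8) − 2(77.6) = 45.62
  D: 0 + 3(77.6) = 232.8
Total out = 348.6 kmol/h; y_E = 45.62 / 348.6 = 0.1309.

0.131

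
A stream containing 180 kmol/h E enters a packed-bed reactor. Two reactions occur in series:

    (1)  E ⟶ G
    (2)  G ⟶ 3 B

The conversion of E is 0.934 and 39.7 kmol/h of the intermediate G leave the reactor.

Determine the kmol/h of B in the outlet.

Conversion of E: E consumed = 1ξ₁ = 0.934 × 180 → ξ₁ = 168.1 kmol/h.
G balance: n_G = 0 + 1ξ₁ − 1ξ₂ = 39.7 → ξ₂ = (1·168.1 − 39.7)/1 = 128.4 kmol/h.
Outlet amounts (n = n₀ + Σ ν·ξ):
  E: 180 − 1(168.1) = 11.88
  G: 0 + 1(168.1) − 1(128.4) = 39.7
  B: 0 + 3(128.4) = 385.3

385 kmol/h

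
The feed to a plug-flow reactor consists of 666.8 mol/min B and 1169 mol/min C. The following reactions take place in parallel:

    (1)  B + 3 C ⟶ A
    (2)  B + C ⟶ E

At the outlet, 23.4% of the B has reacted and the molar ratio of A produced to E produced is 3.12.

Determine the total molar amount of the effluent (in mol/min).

1440 mol/min

Conversion of B: B consumed = 0.234 × 666.8 = 156 mol/min = 1ξ₁ + 1ξ₂.
Selectivity: 1ξ₁ / (1ξ₂) = 3.12 → ξ₁ = 3.12 ξ₂.
Substitute: (1·3.12 + 1) ξ₂ = 156 → ξ₂ = 37.87 mol/min, ξ₁ = 118.2 mol/min.
Outlet amounts (n = n₀ + Σ ν·ξ):
  B: 666.8 − 1(118.2) − 1(37.87) = 510.8
  C: 1169 − 3(118.2) − 1(37.87) = 776.6
  A: 0 + 1(118.2) = 118.2
  E: 0 + 1(37.87) = 37.87
Total out = 510.8 + 776.6 + 118.2 + 37.87 = 1443 mol/min.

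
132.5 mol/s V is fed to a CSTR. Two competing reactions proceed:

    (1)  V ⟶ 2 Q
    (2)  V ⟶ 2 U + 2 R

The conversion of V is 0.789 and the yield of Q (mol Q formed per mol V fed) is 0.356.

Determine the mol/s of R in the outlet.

162 mol/s

Yield of Q: 2ξ₁ / 132.5 = 0.356 → ξ₁ = 23.58 mol/s.
Conversion of V: 1ξ₁ + 1ξ₂ = 0.789 × 132.5 = 104.5 → ξ₂ = 80.96 mol/s.
Outlet amounts (n = n₀ + Σ ν·ξ):
  V: 132.5 − 1(23.58) − 1(80.96) = 27.96
  Q: 0 + 2(23.58) = 47.17
  U: 0 + 2(80.96) = 161.9
  R: 0 + 2(80.96) = 161.9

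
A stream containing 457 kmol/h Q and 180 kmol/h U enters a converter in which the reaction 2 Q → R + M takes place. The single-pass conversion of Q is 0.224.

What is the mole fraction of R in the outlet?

0.0804

Q reacted = 0.224 × 457 = 102.4 kmol/h; ν_Q = −2, so ξ = 102.4/2 = 51.18 kmol/h.
Outlet amounts (n = n₀ + ν ξ):
  Q: 457 − 2(51.18) = 354.6
  R: 0 + 1(51.18) = 51.18
  M: 0 + 1(51.18) = 51.18
  U: 180 (inert)
Total out = 637 kmol/h; y_R = 51.18 / 637 = 0.08035.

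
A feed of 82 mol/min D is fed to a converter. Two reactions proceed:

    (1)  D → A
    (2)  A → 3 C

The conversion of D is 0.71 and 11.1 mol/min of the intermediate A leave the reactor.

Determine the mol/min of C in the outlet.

141 mol/min

Conversion of D: D consumed = 1ξ₁ = 0.71 × 82 → ξ₁ = 58.22 mol/min.
A balance: n_A = 0 + 1ξ₁ − 1ξ₂ = 11.1 → ξ₂ = (1·58.22 − 11.1)/1 = 47.12 mol/min.
Outlet amounts (n = n₀ + Σ ν·ξ):
  D: 82 − 1(58.22) = 23.78
  A: 0 + 1(58.22) − 1(47.12) = 11.1
  C: 0 + 3(47.12) = 141.4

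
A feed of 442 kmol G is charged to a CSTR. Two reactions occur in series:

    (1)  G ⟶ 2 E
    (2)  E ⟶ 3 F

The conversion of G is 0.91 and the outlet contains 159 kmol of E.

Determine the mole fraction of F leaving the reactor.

0.907

Conversion of G: G consumed = 1ξ₁ = 0.91 × 442 → ξ₁ = 402.2 kmol.
E balance: n_E = 0 + 2ξ₁ − 1ξ₂ = 159 → ξ₂ = (2·402.2 − 159)/1 = 645.4 kmol.
Outlet amounts (n = n₀ + Σ ν·ξ):
  G: 442 − 1(402.2) = 39.78
  E: 0 + 2(402.2) − 1(645.4) = 159
  F: 0 + 3(645.4) = 1936
Total out = 2135 kmol; y_F = 1936 / 2135 = 0.9069.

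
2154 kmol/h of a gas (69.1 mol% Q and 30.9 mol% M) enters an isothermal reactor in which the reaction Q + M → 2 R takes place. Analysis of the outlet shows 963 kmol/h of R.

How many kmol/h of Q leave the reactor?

1010 kmol/h

For R: n = n₀ + 2ξ → 963 = 0 + 2ξ, giving ξ = 481.5 kmol/h.
Outlet amounts (n = n₀ + ν ξ):
  Q: 1488 − 1(481.5) = 1007
  M: 665.6 − 1(481.5) = 184.1
  R: 0 + 2(481.5) = 963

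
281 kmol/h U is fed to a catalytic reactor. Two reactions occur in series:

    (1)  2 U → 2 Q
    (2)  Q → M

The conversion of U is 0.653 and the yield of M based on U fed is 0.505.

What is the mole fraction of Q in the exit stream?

0.148

Conversion of U: U consumed = 2ξ₁ = 0.653 × 281 → ξ₁ = 91.75 kmol/h.
Yield of M: 1ξ₂ / 281 = 0.505 → ξ₂ = 141.9 kmol/h.
Outlet amounts (n = n₀ + Σ ν·ξ):
  U: 281 − 2(91.75) = 97.51
  Q: 0 + 2(91.75) − 1(141.9) = 41.59
  M: 0 + 1(141.9) = 141.9
Total out = 281 kmol/h; y_Q = 41.59 / 281 = 0.148.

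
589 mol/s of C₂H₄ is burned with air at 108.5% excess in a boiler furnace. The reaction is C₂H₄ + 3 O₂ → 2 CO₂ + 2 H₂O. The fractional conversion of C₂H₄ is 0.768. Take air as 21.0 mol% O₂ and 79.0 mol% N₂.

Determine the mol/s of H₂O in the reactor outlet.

905 mol/s

Stoichiometric O₂ = 3 × 589 = 1767 mol/s; O₂ fed = 1767 × 2.085 = 3684 mol/s.
N₂ fed = 3684 × 79/21 = 13860 mol/s.
Fuel reacted = 0.768 × 589 → ξ = 452.4 mol/s.
Outlet (n = n₀ + ν ξ):
  C₂H₄: 589 − 1(452.4) = 136.6
  O₂: 3684 − 3(452.4) = 2327
  N₂: 13860 (inert)
  CO₂: 0 + 2(452.4) = 904.7
  H₂O: 0 + 2(452.4) = 904.7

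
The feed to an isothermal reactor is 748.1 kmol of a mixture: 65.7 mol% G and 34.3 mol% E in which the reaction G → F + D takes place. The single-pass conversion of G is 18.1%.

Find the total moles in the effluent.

837 kmol

G reacted = 0.181 × 491.5 = 88.96 kmol; ν_G = −1, so ξ = 88.96/1 = 88.96 kmol.
Outlet amounts (n = n₀ + ν ξ):
  G: 491.5 − 1(88.96) = 402.5
  F: 0 + 1(88.96) = 88.96
  D: 0 + 1(88.96) = 88.96
  E: 256.6 (inert)
Total out = 402.5 + 88.96 + 88.96 + 256.6 = 837.1 kmol.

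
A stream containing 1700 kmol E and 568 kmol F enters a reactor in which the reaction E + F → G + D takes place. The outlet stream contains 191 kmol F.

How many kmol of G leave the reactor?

377 kmol

For F: n = n₀ − 1ξ → 191 = 568 − 1ξ, giving ξ = 377 kmol.
Outlet amounts (n = n₀ + ν ξ):
  E: 1700 − 1(377) = 1323
  F: 568 − 1(377) = 191
  G: 0 + 1(377) = 377
  D: 0 + 1(377) = 377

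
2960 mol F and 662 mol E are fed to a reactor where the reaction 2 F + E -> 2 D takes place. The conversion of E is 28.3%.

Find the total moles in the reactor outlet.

3430 mol

E reacted = 0.283 × 662 = 187.3 mol; ν_E = −1, so ξ = 187.3/1 = 187.3 mol.
Outlet amounts (n = n₀ + ν ξ):
  F: 2960 − 2(187.3) = 2585
  E: 662 − 1(187.3) = 474.7
  D: 0 + 2(187.3) = 374.7
Total out = 2585 + 474.7 + 374.7 = 3435 mol.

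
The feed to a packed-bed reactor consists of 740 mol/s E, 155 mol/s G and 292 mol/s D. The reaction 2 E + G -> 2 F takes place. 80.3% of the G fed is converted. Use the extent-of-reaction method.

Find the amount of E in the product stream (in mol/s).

G reacted = 0.803 × 155 = 124.5 mol/s; ν_G = −1, so ξ = 124.5/1 = 124.5 mol/s.
Outlet amounts (n = n₀ + ν ξ):
  E: 740 − 2(124.5) = 491.1
  G: 155 − 1(124.5) = 30.53
  F: 0 + 2(124.5) = 248.9
  D: 292 (inert)

491 mol/s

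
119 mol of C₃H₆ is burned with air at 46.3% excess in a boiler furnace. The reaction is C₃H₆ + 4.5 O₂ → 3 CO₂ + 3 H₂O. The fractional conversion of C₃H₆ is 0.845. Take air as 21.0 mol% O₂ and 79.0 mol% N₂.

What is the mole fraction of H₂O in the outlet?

0.0774

Stoichiometric O₂ = 4.5 × 119 = 535.5 mol; O₂ fed = 535.5 × 1.463 = 783.4 mol.
N₂ fed = 783.4 × 79/21 = 2947 mol.
Fuel reacted = 0.845 × 119 → ξ = 100.6 mol.
Outlet (n = n₀ + ν ξ):
  C₃H₆: 119 − 1(100.6) = 18.45
  O₂: 783.4 − 4.5(100.6) = 330.9
  N₂: 2947 (inert)
  CO₂: 0 + 3(100.6) = 301.7
  H₂O: 0 + 3(100.6) = 301.7
Total out = 3900 mol; y_H₂O = 301.7 / 3900 = 0.07735.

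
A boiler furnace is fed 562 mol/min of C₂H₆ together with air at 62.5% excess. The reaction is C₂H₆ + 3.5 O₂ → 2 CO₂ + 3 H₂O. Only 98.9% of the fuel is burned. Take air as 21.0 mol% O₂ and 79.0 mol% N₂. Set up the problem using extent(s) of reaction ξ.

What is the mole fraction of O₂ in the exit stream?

Stoichiometric O₂ = 3.5 × 562 = 1967 mol/min; O₂ fed = 1967 × 1.625 = 3196 mol/min.
N₂ fed = 3196 × 79/21 = 12020 mol/min.
Fuel reacted = 0.989 × 562 → ξ = 555.8 mol/min.
Outlet (n = n₀ + ν ξ):
  C₂H₆: 562 − 1(555.8) = 6.182
  O₂: 3196 − 3.5(555.8) = 1251
  N₂: 12020 (inert)
  CO₂: 0 + 2(555.8) = 1112
  H₂O: 0 + 3(555.8) = 1667
Total out = 16060 mol/min; y_O₂ = 1251 / 16060 = 0.07789.

0.0779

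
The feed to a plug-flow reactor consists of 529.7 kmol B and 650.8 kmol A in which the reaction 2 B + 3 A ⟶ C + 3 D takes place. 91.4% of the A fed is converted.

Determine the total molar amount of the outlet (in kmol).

982 kmol

A reacted = 0.914 × 650.8 = 594.8 kmol; ν_A = −3, so ξ = 594.8/3 = 198.3 kmol.
Outlet amounts (n = n₀ + ν ξ):
  B: 529.7 − 2(198.3) = 133.1
  A: 650.8 − 3(198.3) = 55.97
  C: 0 + 1(198.3) = 198.3
  D: 0 + 3(198.3) = 594.8
Total out = 133.1 + 55.97 + 198.3 + 594.8 = 982.2 kmol.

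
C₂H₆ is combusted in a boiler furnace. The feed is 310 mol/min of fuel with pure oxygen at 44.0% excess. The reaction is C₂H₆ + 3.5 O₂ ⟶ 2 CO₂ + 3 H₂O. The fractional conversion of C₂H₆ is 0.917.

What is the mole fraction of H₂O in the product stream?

Stoichiometric O₂ = 3.5 × 310 = 1085 mol/min; O₂ fed = 1085 × 1.440 = 1562 mol/min.
Fuel reacted = 0.917 × 310 → ξ = 284.3 mol/min.
Outlet (n = n₀ + ν ξ):
  C₂H₆: 310 − 1(284.3) = 25.73
  O₂: 1562 − 3.5(284.3) = 567.5
  CO₂: 0 + 2(284.3) = 568.5
  H₂O: 0 + 3(284.3) = 852.8
Total out = 2015 mol/min; y_H₂O = 852.8 / 2015 = 0.4233.

0.423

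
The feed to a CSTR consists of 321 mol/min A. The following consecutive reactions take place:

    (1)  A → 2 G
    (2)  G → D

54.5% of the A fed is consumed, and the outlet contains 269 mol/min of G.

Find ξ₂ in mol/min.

Conversion of A: A consumed = 1ξ₁ = 0.545 × 321 → ξ₁ = 174.9 mol/min.
G balance: n_G = 0 + 2ξ₁ − 1ξ₂ = 269 → ξ₂ = (2·174.9 − 269)/1 = 80.89 mol/min.
Outlet amounts (n = n₀ + Σ ν·ξ):
  A: 321 − 1(174.9) = 146.1
  G: 0 + 2(174.9) − 1(80.89) = 269
  D: 0 + 1(80.89) = 80.89

ξ₂ = 80.9 mol/min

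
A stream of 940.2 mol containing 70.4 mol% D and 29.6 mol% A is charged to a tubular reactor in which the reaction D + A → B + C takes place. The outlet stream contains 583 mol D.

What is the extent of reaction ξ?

For D: n = n₀ − 1ξ → 583 = 661.9 − 1ξ, giving ξ = 78.9 mol.
Outlet amounts (n = n₀ + ν ξ):
  D: 661.9 − 1(78.9) = 583
  A: 278.3 − 1(78.9) = 199.4
  B: 0 + 1(78.9) = 78.9
  C: 0 + 1(78.9) = 78.9

ξ = 78.9 mol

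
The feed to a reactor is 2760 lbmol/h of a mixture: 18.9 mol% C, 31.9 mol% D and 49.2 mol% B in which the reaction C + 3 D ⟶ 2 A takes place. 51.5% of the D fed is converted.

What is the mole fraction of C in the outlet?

D reacted = 0.515 × 880.4 = 453.4 lbmol/h; ν_D = −3, so ξ = 453.4/3 = 151.1 lbmol/h.
Outlet amounts (n = n₀ + ν ξ):
  C: 521.6 − 1(151.1) = 370.5
  D: 880.4 − 3(151.1) = 427
  A: 0 + 2(151.1) = 302.3
  B: 1358 (inert)
Total out = 2458 lbmol/h; y_C = 370.5 / 2458 = 0.1507.

0.151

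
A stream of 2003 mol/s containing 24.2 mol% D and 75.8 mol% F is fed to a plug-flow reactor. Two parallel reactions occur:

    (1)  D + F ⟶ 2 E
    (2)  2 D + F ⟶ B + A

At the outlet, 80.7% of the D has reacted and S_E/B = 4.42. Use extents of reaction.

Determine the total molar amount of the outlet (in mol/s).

1910 mol/s

Conversion of D: D consumed = 0.807 × 484.7 = 391.2 mol/s = 1ξ₁ + 2ξ₂.
Selectivity: 2ξ₁ / (1ξ₂) = 4.42 → ξ₁ = 2.21 ξ₂.
Substitute: (1·2.21 + 2) ξ₂ = 391.2 → ξ₂ = 92.92 mol/s, ξ₁ = 205.3 mol/s.
Outlet amounts (n = n₀ + Σ ν·ξ):
  D: 484.7 − 1(205.3) − 2(92.92) = 93.55
  F: 1518 − 1(205.3) − 1(92.92) = 1220
  E: 0 + 2(205.3) = 410.7
  B: 0 + 1(92.92) = 92.92
  A: 0 + 1(92.92) = 92.92
Total out = 93.55 + 1220 + 410.7 + 92.92 + 92.92 = 1910 mol/s.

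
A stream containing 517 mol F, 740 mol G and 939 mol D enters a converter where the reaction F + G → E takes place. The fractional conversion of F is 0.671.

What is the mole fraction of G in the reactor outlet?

0.213

F reacted = 0.671 × 517 = 346.9 mol; ν_F = −1, so ξ = 346.9/1 = 346.9 mol.
Outlet amounts (n = n₀ + ν ξ):
  F: 517 − 1(346.9) = 170.1
  G: 740 − 1(346.9) = 393.1
  E: 0 + 1(346.9) = 346.9
  D: 939 (inert)
Total out = 1849 mol; y_G = 393.1 / 1849 = 0.2126.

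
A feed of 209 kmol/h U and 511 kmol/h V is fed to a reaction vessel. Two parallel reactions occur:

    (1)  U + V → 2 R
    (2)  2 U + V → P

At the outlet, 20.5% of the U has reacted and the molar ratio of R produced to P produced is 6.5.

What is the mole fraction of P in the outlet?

0.0116

Conversion of U: U consumed = 0.205 × 209 = 42.84 kmol/h = 1ξ₁ + 2ξ₂.
Selectivity: 2ξ₁ / (1ξ₂) = 6.5 → ξ₁ = 3.25 ξ₂.
Substitute: (1·3.25 + 2) ξ₂ = 42.84 → ξ₂ = 8.161 kmol/h, ξ₁ = 26.52 kmol/h.
Outlet amounts (n = n₀ + Σ ν·ξ):
  U: 209 − 1(26.52) − 2(8.161) = 166.2
  V: 511 − 1(26.52) − 1(8.161) = 476.3
  R: 0 + 2(26.52) = 53.05
  P: 0 + 1(8.161) = 8.161
Total out = 703.7 kmol/h; y_P = 8.161 / 703.7 = 0.0116.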